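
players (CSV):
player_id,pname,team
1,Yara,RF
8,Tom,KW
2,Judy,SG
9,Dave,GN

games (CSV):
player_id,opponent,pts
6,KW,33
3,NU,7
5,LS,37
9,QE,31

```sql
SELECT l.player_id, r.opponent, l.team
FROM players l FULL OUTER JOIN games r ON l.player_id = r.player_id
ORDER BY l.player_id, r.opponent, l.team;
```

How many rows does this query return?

7

FULL OUTER JOIN keeps every row from both sides; unmatched rows get NULL for the other side's columns.
Matching on l.player_id = r.player_id.
- l (player_id=1) has no partner → padded with NULL.
- l (player_id=8) has no partner → padded with NULL.
- l (player_id=2) has no partner → padded with NULL.
- l (player_id=9) pairs with 1 row(s) of r.
- 3 r row(s) had no l match → kept, l columns NULL.
Total: 1 matched + 6 padded = 7 rows.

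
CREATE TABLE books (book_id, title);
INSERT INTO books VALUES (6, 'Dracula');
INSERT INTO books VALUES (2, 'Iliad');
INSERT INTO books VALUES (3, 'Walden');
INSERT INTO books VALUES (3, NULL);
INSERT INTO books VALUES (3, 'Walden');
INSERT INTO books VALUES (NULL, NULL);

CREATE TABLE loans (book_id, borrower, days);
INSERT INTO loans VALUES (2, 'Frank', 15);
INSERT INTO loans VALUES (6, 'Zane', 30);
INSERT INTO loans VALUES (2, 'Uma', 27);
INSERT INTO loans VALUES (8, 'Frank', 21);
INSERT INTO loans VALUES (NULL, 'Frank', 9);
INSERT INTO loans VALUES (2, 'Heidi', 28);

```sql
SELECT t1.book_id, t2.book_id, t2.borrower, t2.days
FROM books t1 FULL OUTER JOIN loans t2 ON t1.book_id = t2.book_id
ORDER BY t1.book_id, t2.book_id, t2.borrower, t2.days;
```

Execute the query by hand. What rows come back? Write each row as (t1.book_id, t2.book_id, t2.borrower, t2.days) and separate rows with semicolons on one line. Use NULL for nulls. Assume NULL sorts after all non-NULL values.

(2, 2, Frank, 15); (2, 2, Heidi, 28); (2, 2, Uma, 27); (3, NULL, NULL, NULL); (3, NULL, NULL, NULL); (3, NULL, NULL, NULL); (6, 6, Zane, 30); (NULL, 8, Frank, 21); (NULL, NULL, Frank, 9); (NULL, NULL, NULL, NULL)

FULL OUTER JOIN keeps every row from both sides; unmatched rows get NULL for the other side's columns.
Matching on t1.book_id = t2.book_id. A NULL in a compared column never satisfies the condition.
- book_id=6: 1 matching t2 row(s), so 1 row(s) emitted.
- book_id=2: 3 matching t2 row(s), so 3 row(s) emitted.
- book_id=3: no t2 row matches, row kept with t2 columns NULL.
- book_id=3: no t2 row matches, row kept with t2 columns NULL.
- book_id=3: no t2 row matches, row kept with t2 columns NULL.
- book_id=NULL: no t2 row matches, row kept with t2 columns NULL.
- plus 2 unmatched t2 row(s), each kept with NULL t1 columns.
After projecting and ordering:
t1.book_id | t2.book_id | t2.borrower | t2.days
2 | 2 | Frank | 15
2 | 2 | Heidi | 28
2 | 2 | Uma | 27
3 | NULL | NULL | NULL
3 | NULL | NULL | NULL
3 | NULL | NULL | NULL
6 | 6 | Zane | 30
NULL | 8 | Frank | 21
NULL | NULL | Frank | 9
NULL | NULL | NULL | NULL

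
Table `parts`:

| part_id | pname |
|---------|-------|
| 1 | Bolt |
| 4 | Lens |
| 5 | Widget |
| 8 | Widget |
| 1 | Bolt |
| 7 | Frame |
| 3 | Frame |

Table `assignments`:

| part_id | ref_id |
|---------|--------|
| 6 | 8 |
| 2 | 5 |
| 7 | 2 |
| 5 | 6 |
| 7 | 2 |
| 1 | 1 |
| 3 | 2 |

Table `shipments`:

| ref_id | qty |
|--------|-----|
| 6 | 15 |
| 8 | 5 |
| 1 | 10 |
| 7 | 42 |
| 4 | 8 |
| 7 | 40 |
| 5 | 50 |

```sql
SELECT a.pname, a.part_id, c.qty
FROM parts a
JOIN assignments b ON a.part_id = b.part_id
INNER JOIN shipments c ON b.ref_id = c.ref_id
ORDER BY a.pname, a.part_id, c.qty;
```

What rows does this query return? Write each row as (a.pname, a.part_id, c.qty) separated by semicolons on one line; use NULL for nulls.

Joins associate left-to-right: parts INNER JOIN assignments on part_id gives 6 intermediate row(s).
Then INNER JOIN `shipments c` on ref_id: keep only rows whose b.ref_id appears in c.

(Bolt, 1, 10); (Bolt, 1, 10); (Widget, 5, 15)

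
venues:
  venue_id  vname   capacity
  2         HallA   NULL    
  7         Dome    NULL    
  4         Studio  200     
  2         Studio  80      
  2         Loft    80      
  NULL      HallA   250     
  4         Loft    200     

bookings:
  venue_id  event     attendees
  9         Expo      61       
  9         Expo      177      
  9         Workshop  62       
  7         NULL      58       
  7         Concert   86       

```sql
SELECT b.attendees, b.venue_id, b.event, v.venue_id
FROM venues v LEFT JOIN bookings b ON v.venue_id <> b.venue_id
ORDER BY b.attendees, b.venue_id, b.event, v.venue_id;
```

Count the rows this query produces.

LEFT JOIN keeps every row from `venues`; unmatched rows get NULL for `bookings`'s columns.
Matching on v.venue_id <> b.venue_id. A NULL in a compared column never satisfies the condition.
Matched pairs: 28; unmatched v rows kept: 1.
Total: 28 matched + 1 padded = 29 rows.

29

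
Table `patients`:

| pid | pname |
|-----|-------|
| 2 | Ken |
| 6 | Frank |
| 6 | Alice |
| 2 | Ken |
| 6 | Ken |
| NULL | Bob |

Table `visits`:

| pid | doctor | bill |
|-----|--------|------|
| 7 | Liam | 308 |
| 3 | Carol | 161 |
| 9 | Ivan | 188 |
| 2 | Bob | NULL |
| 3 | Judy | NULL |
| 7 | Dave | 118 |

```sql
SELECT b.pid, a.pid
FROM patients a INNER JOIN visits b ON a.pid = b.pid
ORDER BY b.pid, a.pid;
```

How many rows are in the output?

2

INNER JOIN keeps only pairs where the ON condition holds.
Matching on a.pid = b.pid. A NULL in a compared column never satisfies the condition.
- pid=2: 1 matching b row(s), so 1 row(s) emitted.
- pid=6: no matching b row, dropped.
- pid=6: no matching b row, dropped.
- pid=2: 1 matching b row(s), so 1 row(s) emitted.
- pid=6: no matching b row, dropped.
- pid=NULL: no matching b row, dropped.
Total: 2 rows.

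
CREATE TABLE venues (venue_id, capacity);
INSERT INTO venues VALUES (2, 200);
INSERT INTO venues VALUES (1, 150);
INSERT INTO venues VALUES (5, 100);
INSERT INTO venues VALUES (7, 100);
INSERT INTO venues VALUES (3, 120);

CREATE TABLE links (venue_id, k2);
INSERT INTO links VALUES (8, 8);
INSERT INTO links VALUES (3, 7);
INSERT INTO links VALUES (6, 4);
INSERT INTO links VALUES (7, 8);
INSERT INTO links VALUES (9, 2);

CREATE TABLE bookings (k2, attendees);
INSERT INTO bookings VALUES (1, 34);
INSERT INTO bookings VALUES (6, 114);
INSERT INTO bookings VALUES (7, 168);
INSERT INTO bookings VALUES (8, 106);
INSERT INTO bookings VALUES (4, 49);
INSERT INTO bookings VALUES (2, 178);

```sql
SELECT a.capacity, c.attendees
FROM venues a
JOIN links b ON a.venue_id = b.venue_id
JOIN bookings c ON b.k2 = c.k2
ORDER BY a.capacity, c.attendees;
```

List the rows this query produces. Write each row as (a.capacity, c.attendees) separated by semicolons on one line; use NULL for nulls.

(100, 106); (120, 168)

Joins associate left-to-right: venues INNER JOIN links on venue_id gives 2 intermediate row(s).
Then INNER JOIN `bookings c` on k2: keep only rows whose b.k2 appears in c.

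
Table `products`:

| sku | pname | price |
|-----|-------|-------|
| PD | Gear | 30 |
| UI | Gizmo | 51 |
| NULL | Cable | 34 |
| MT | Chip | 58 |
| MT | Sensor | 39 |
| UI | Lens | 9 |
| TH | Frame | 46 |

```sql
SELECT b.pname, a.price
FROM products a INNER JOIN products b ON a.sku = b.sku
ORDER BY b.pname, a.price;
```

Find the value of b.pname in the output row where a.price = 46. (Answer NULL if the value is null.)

INNER JOIN keeps only pairs where the ON condition holds.
Matching on a.sku = b.sku. A NULL in a compared column never satisfies the condition.
- sku=PD: 1 matching b row(s), so 1 row(s) emitted.
- sku=UI: 2 matching b row(s), so 2 row(s) emitted.
- sku=NULL: no matching b row, dropped.
- sku=MT: 2 matching b row(s), so 2 row(s) emitted.
- sku=MT: 2 matching b row(s), so 2 row(s) emitted.
- sku=UI: 2 matching b row(s), so 2 row(s) emitted.
- sku=TH: 1 matching b row(s), so 1 row(s) emitted.

Frame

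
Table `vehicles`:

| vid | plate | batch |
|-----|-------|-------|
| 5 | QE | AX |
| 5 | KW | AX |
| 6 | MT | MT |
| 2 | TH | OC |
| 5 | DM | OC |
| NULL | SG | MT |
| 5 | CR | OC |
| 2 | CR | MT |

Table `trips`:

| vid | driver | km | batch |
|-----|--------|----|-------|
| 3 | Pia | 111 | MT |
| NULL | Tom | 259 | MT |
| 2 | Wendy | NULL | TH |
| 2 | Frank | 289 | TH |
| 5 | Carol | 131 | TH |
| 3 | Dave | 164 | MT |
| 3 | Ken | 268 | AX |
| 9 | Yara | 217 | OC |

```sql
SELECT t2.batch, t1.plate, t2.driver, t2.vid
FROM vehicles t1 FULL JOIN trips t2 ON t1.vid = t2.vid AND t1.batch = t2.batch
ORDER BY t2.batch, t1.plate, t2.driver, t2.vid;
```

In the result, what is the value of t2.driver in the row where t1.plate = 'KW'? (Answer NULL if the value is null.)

NULL

FULL OUTER JOIN keeps every row from both sides; unmatched rows get NULL for the other side's columns.
Matching on t1.vid = t2.vid AND t1.batch = t2.batch. A NULL in a compared column never satisfies the condition.
- t1[0] vid=5, batch=AX → no match; kept with NULLs on the t2 side.
- t1[1] vid=5, batch=AX → no match; kept with NULLs on the t2 side.
- t1[2] vid=6, batch=MT → no match; kept with NULLs on the t2 side.
- t1[3] vid=2, batch=OC → no match; kept with NULLs on the t2 side.
- t1[4] vid=5, batch=OC → no match; kept with NULLs on the t2 side.
- t1[5] vid=NULL, batch=MT → no match; kept with NULLs on the t2 side.
- t1[6] vid=5, batch=OC → no match; kept with NULLs on the t2 side.
- t1[7] vid=2, batch=MT → no match; kept with NULLs on the t2 side.
- 8 row(s) from t2 found no t1 partner → padded with NULL.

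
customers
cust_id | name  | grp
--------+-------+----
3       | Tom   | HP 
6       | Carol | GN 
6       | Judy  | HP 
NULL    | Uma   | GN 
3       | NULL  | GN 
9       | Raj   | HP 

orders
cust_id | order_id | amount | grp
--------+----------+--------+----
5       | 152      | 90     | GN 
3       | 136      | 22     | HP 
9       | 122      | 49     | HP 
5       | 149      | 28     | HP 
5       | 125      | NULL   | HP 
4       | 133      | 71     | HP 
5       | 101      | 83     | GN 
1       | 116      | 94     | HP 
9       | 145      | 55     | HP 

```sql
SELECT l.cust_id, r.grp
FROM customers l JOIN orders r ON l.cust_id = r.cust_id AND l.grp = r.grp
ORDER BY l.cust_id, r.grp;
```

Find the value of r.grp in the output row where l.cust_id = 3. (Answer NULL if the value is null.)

HP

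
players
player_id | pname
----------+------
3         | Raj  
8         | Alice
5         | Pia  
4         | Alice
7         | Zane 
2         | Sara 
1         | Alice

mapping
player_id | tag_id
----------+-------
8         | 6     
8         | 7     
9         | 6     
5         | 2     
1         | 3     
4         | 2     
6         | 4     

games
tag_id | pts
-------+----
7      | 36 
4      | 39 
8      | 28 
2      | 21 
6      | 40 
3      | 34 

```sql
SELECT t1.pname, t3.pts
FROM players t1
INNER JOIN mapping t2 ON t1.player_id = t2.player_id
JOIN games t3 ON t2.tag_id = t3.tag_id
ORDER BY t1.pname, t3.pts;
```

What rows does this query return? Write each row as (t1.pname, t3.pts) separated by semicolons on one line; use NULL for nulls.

(Alice, 21); (Alice, 34); (Alice, 36); (Alice, 40); (Pia, 21)

Evaluate left to right. First `players t1 INNER JOIN mapping t2` on player_id: 5 row(s).
Then INNER JOIN `games t3` on tag_id: keep only rows whose t2.tag_id appears in t3.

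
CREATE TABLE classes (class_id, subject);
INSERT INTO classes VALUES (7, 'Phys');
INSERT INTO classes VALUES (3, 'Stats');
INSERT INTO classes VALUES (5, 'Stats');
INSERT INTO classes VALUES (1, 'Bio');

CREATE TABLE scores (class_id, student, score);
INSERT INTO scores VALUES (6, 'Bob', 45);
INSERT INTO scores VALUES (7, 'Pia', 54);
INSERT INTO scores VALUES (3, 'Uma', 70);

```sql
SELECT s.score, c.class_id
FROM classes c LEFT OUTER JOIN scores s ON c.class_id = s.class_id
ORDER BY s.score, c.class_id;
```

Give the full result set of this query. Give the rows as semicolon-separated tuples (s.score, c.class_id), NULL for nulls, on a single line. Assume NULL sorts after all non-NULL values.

(54, 7); (70, 3); (NULL, 1); (NULL, 5)

LEFT JOIN keeps every row from `classes`; unmatched rows get NULL for `scores`'s columns.
Matching on c.class_id = s.class_id.
- class_id=7: 1 matching s row(s), so 1 row(s) emitted.
- class_id=3: 1 matching s row(s), so 1 row(s) emitted.
- class_id=5: no s row matches, row kept with s columns NULL.
- class_id=1: no s row matches, row kept with s columns NULL.
After projecting and ordering:
s.score | c.class_id
54 | 7
70 | 3
NULL | 1
NULL | 5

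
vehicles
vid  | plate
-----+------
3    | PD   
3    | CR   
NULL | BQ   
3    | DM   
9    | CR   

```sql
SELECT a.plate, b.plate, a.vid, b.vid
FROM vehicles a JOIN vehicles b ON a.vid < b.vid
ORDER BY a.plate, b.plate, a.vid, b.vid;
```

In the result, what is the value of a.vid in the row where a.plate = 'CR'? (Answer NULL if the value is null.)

INNER JOIN keeps only pairs where the ON condition holds.
Matching on a.vid < b.vid. A NULL in a compared column never satisfies the condition.
- a[0] vid=3 → 1 match(es) in b → 1 row(s).
- a[1] vid=3 → 1 match(es) in b → 1 row(s).
- a[2] vid=NULL → no match; dropped.
- a[3] vid=3 → 1 match(es) in b → 1 row(s).
- a[4] vid=9 → no match; dropped.

3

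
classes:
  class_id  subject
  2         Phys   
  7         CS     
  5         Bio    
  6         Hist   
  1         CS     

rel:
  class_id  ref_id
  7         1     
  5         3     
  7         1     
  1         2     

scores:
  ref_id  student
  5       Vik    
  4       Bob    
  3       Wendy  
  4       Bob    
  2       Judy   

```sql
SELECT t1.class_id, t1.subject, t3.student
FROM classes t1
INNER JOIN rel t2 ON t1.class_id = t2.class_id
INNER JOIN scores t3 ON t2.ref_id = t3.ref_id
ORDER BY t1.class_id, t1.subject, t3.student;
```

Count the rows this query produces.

Step 1 — t1 INNER JOIN t2 on class_id → 4 row(s).
Then INNER JOIN `scores t3` on ref_id: keep only rows whose t2.ref_id appears in t3.
Result: 2 row(s).

2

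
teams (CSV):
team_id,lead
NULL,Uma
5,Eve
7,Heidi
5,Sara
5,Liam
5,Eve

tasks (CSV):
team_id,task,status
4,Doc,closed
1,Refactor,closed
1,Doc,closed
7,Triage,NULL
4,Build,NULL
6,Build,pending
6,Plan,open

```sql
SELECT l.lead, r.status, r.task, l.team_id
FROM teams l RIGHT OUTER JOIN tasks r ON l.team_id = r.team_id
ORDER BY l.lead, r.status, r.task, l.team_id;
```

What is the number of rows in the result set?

7

RIGHT JOIN keeps every row from `tasks`; unmatched rows get NULL for `teams`'s columns.
Matching on l.team_id = r.team_id. A NULL in a compared column never satisfies the condition.
- l (team_id=NULL) has no partner in r.
- l (team_id=5) has no partner in r.
- l (team_id=7) pairs with 1 row(s) of r.
- l (team_id=5) has no partner in r.
- l (team_id=5) has no partner in r.
- l (team_id=5) has no partner in r.
- 6 r row(s) had no l match → kept, l columns NULL.
Total: 1 matched + 6 padded = 7 rows.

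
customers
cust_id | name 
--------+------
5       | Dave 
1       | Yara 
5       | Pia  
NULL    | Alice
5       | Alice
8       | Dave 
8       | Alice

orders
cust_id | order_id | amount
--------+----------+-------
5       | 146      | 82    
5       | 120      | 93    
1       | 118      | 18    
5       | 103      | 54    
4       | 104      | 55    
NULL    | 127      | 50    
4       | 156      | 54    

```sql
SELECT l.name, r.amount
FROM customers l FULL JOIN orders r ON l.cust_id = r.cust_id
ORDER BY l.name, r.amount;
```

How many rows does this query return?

16

FULL OUTER JOIN keeps every row from both sides; unmatched rows get NULL for the other side's columns.
Matching on l.cust_id = r.cust_id. A NULL in a compared column never satisfies the condition.
- l row (cust_id=5): matches 3 r row(s) → 3 output row(s).
- l row (cust_id=1): matches 1 r row(s) → 1 output row(s).
- l row (cust_id=5): matches 3 r row(s) → 3 output row(s).
- l row (cust_id=NULL): no match → kept, r columns NULL.
- l row (cust_id=5): matches 3 r row(s) → 3 output row(s).
- l row (cust_id=8): no match → kept, r columns NULL.
- l row (cust_id=8): no match → kept, r columns NULL.
- 3 row(s) from r found no l partner → padded with NULL.
Total: 10 matched + 6 padded = 16 rows.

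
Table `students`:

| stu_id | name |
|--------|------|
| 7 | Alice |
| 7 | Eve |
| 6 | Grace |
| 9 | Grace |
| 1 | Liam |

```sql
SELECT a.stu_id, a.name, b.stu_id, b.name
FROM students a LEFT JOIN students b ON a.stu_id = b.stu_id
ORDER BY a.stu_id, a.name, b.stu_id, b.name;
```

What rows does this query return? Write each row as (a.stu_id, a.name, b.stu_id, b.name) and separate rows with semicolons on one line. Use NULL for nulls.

(1, Liam, 1, Liam); (6, Grace, 6, Grace); (7, Alice, 7, Alice); (7, Alice, 7, Eve); (7, Eve, 7, Alice); (7, Eve, 7, Eve); (9, Grace, 9, Grace)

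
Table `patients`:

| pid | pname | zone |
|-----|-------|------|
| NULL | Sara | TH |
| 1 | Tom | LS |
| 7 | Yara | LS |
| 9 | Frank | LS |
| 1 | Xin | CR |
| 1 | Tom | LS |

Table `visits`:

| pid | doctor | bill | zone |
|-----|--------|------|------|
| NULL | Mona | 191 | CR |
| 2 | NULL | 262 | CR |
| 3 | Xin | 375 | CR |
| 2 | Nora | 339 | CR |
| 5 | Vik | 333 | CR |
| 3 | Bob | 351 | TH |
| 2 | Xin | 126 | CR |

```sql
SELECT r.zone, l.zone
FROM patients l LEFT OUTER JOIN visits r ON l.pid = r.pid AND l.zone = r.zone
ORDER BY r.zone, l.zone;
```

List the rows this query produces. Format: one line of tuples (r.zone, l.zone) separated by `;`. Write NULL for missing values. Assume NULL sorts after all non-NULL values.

(NULL, CR); (NULL, LS); (NULL, LS); (NULL, LS); (NULL, LS); (NULL, TH)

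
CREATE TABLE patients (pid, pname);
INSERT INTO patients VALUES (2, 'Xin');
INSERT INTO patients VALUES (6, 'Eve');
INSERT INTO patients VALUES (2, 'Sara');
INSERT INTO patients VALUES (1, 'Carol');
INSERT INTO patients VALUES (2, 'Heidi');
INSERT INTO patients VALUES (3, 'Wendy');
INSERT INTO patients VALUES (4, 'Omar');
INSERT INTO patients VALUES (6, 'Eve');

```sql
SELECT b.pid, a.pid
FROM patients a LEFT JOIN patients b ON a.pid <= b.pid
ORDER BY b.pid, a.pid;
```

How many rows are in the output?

40

LEFT JOIN keeps every row from `patients a`; unmatched rows get NULL for `patients b`'s columns.
Matching on a.pid <= b.pid.
- pid=2: 7 matching b row(s), so 7 row(s) emitted.
- pid=6: 2 matching b row(s), so 2 row(s) emitted.
- pid=2: 7 matching b row(s), so 7 row(s) emitted.
- pid=1: 8 matching b row(s), so 8 row(s) emitted.
- pid=2: 7 matching b row(s), so 7 row(s) emitted.
- pid=3: 4 matching b row(s), so 4 row(s) emitted.
- pid=4: 3 matching b row(s), so 3 row(s) emitted.
- pid=6: 2 matching b row(s), so 2 row(s) emitted.
Total: 40 rows.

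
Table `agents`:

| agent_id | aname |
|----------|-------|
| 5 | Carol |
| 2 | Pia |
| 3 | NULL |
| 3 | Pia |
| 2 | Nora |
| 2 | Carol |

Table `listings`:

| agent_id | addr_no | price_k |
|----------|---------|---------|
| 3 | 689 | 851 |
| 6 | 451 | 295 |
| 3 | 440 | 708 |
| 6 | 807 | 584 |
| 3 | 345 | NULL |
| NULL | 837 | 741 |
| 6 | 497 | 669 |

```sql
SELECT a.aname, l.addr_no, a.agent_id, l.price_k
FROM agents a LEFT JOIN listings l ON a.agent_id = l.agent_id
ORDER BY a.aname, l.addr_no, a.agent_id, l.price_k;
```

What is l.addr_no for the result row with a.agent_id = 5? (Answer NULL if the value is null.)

NULL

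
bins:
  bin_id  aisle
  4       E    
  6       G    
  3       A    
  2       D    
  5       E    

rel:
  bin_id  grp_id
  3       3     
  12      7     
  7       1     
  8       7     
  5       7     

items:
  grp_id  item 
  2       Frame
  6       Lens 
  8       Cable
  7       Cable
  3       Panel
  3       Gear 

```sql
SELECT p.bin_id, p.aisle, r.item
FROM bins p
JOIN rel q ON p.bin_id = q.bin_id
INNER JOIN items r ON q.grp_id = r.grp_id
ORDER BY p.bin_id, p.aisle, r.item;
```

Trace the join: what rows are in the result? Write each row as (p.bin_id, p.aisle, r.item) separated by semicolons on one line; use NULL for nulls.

Step 1 — p INNER JOIN q on bin_id → 2 row(s).
Then INNER JOIN `items r` on grp_id: keep only rows whose q.grp_id appears in r.

(3, A, Gear); (3, A, Panel); (5, E, Cable)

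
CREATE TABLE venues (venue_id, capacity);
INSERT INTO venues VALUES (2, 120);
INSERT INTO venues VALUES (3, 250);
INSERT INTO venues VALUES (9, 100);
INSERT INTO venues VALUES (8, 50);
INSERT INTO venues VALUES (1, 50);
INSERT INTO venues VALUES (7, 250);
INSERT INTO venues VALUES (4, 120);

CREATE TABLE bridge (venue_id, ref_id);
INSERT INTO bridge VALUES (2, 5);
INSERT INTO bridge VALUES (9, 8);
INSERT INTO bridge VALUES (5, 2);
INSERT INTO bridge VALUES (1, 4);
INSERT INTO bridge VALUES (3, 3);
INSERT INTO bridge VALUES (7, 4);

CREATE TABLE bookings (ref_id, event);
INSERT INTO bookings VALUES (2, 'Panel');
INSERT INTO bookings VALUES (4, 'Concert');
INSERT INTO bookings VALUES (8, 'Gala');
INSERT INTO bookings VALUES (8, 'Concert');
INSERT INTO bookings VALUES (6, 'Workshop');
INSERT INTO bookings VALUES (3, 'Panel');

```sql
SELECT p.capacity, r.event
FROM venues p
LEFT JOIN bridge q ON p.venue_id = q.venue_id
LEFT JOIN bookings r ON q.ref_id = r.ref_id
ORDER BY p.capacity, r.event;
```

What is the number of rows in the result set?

8

Evaluate left to right. First `venues p LEFT JOIN bridge q` on venue_id: 7 row(s).
Then LEFT JOIN `bookings r` on ref_id: each of those 7 rows is kept; rows whose q.ref_id has no match in r get NULL for r's columns.
Result: 8 row(s).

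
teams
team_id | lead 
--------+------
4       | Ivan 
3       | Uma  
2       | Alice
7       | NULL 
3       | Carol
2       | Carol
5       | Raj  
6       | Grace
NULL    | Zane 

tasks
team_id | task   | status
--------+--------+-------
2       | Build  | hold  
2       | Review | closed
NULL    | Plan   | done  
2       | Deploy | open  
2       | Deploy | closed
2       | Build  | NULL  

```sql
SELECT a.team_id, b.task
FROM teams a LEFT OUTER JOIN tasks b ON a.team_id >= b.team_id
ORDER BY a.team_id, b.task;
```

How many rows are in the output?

41

LEFT JOIN keeps every row from `teams`; unmatched rows get NULL for `tasks`'s columns.
Matching on a.team_id >= b.team_id. A NULL in a compared column never satisfies the condition.
- team_id=4: 5 matching b row(s), so 5 row(s) emitted.
- team_id=3: 5 matching b row(s), so 5 row(s) emitted.
- team_id=2: 5 matching b row(s), so 5 row(s) emitted.
- team_id=7: 5 matching b row(s), so 5 row(s) emitted.
- team_id=3: 5 matching b row(s), so 5 row(s) emitted.
- team_id=2: 5 matching b row(s), so 5 row(s) emitted.
- team_id=5: 5 matching b row(s), so 5 row(s) emitted.
- team_id=6: 5 matching b row(s), so 5 row(s) emitted.
- team_id=NULL: no b row matches, row kept with b columns NULL.
Total: 40 matched + 1 padded = 41 rows.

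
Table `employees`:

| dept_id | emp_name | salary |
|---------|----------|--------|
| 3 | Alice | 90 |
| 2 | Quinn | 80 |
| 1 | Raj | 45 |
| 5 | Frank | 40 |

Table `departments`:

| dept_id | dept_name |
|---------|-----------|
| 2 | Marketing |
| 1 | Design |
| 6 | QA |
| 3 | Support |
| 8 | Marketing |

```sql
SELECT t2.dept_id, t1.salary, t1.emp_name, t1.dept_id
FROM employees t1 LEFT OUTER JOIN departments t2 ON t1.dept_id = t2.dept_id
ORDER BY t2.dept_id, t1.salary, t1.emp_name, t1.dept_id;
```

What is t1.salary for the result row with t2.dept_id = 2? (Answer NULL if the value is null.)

LEFT JOIN keeps every row from `employees`; unmatched rows get NULL for `departments`'s columns.
Matching on t1.dept_id = t2.dept_id.
Matched pairs: 3; unmatched t1 rows kept: 1.

80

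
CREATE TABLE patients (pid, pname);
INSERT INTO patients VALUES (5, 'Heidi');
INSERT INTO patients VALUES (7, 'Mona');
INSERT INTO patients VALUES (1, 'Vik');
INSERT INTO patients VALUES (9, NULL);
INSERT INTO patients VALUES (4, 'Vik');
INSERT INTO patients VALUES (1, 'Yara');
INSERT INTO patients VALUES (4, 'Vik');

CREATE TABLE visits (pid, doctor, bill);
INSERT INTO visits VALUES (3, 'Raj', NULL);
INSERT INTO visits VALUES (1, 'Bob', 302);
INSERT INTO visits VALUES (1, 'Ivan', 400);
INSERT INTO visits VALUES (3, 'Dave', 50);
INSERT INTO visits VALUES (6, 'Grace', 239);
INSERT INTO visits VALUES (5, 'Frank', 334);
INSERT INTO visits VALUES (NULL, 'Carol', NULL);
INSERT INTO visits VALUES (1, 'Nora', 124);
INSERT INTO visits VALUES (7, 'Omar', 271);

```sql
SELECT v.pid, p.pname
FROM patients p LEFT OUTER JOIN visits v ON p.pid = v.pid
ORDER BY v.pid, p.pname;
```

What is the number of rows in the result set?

11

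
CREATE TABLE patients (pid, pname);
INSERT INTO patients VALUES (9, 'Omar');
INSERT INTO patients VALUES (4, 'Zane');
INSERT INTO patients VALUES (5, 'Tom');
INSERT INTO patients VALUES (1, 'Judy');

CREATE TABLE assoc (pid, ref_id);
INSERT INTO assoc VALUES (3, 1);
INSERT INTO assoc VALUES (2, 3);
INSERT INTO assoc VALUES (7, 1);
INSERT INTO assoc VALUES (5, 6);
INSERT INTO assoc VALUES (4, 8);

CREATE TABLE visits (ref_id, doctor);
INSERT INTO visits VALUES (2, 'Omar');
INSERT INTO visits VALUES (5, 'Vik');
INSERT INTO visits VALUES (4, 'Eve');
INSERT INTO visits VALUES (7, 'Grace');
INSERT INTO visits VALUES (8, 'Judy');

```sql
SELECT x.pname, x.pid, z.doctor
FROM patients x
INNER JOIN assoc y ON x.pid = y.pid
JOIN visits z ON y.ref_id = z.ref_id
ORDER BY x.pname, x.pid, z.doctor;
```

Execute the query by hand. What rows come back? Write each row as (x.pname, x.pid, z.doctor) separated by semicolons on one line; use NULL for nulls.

(Zane, 4, Judy)

Joins associate left-to-right: patients INNER JOIN assoc on pid gives 2 intermediate row(s).
Then INNER JOIN `visits z` on ref_id: keep only rows whose y.ref_id appears in z.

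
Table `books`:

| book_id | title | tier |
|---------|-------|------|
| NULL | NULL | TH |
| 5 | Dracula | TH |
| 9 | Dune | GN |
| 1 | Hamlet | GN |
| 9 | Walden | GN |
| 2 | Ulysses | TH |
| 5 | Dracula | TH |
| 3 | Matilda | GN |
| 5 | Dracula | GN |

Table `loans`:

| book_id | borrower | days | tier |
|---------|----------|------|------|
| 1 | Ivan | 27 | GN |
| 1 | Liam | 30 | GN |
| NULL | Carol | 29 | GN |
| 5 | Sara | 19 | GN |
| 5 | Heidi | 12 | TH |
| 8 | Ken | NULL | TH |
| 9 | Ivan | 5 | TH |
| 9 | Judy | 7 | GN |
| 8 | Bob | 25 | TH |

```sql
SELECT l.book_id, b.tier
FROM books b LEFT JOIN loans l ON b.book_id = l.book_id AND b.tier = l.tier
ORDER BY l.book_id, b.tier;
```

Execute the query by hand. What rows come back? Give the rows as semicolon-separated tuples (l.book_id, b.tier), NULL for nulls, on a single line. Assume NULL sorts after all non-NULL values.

LEFT JOIN keeps every row from `books`; unmatched rows get NULL for `loans`'s columns.
Matching on b.book_id = l.book_id AND b.tier = l.tier. A NULL in a compared column never satisfies the condition.
- b (book_id=NULL, tier=TH) has no partner → padded with NULL.
- b (book_id=5, tier=TH) pairs with 1 row(s) of l.
- b (book_id=9, tier=GN) pairs with 1 row(s) of l.
- b (book_id=1, tier=GN) pairs with 2 row(s) of l.
- b (book_id=9, tier=GN) pairs with 1 row(s) of l.
- b (book_id=2, tier=TH) has no partner → padded with NULL.
- b (book_id=5, tier=TH) pairs with 1 row(s) of l.
- b (book_id=3, tier=GN) has no partner → padded with NULL.
- b (book_id=5, tier=GN) pairs with 1 row(s) of l.
After projecting and ordering:
l.book_id | b.tier
1 | GN
1 | GN
5 | GN
5 | TH
5 | TH
9 | GN
9 | GN
NULL | GN
NULL | TH
NULL | TH

(1, GN); (1, GN); (5, GN); (5, TH); (5, TH); (9, GN); (9, GN); (NULL, GN); (NULL, TH); (NULL, TH)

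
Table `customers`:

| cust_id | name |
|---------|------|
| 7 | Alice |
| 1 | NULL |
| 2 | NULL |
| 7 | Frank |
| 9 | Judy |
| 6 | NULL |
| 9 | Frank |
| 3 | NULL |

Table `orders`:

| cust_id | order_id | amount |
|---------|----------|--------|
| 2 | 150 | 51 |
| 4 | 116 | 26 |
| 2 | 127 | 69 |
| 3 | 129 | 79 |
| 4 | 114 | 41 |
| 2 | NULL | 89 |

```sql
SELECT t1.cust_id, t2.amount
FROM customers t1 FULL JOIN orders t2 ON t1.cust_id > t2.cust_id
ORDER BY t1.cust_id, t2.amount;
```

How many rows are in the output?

35

FULL OUTER JOIN keeps every row from both sides; unmatched rows get NULL for the other side's columns.
Matching on t1.cust_id > t2.cust_id.
- t1[0] cust_id=7 → 6 match(es) in t2 → 6 row(s).
- t1[1] cust_id=1 → no match; kept with NULLs on the t2 side.
- t1[2] cust_id=2 → no match; kept with NULLs on the t2 side.
- t1[3] cust_id=7 → 6 match(es) in t2 → 6 row(s).
- t1[4] cust_id=9 → 6 match(es) in t2 → 6 row(s).
- t1[5] cust_id=6 → 6 match(es) in t2 → 6 row(s).
- t1[6] cust_id=9 → 6 match(es) in t2 → 6 row(s).
- t1[7] cust_id=3 → 3 match(es) in t2 → 3 row(s).
Total: 33 matched + 2 padded = 35 rows.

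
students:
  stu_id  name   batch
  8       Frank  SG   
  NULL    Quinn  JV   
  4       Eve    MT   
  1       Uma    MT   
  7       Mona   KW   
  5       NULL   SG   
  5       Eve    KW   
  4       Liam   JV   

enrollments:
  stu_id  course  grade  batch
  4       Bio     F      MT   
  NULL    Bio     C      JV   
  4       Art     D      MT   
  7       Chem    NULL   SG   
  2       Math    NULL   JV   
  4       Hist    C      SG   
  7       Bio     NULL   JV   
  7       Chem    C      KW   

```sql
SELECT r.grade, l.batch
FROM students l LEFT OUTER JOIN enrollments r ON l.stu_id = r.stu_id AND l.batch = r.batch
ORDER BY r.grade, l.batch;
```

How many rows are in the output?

9

LEFT JOIN keeps every row from `students`; unmatched rows get NULL for `enrollments`'s columns.
Matching on l.stu_id = r.stu_id AND l.batch = r.batch. A NULL in a compared column never satisfies the condition.
Matched pairs: 3; unmatched l rows kept: 6.
Total: 3 matched + 6 padded = 9 rows.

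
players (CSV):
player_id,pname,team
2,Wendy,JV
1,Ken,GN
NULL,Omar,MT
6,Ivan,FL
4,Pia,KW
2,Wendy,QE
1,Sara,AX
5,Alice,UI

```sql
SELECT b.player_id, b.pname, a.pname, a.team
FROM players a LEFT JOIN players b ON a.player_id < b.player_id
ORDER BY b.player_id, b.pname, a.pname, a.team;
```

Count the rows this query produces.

21

LEFT JOIN keeps every row from `players a`; unmatched rows get NULL for `players b`'s columns.
Matching on a.player_id < b.player_id. A NULL in a compared column never satisfies the condition.
- a (player_id=2) pairs with 3 row(s) of b.
- a (player_id=1) pairs with 5 row(s) of b.
- a (player_id=NULL) has no partner → padded with NULL.
- a (player_id=6) has no partner → padded with NULL.
- a (player_id=4) pairs with 2 row(s) of b.
- a (player_id=2) pairs with 3 row(s) of b.
- a (player_id=1) pairs with 5 row(s) of b.
- a (player_id=5) pairs with 1 row(s) of b.
Total: 19 matched + 2 padded = 21 rows.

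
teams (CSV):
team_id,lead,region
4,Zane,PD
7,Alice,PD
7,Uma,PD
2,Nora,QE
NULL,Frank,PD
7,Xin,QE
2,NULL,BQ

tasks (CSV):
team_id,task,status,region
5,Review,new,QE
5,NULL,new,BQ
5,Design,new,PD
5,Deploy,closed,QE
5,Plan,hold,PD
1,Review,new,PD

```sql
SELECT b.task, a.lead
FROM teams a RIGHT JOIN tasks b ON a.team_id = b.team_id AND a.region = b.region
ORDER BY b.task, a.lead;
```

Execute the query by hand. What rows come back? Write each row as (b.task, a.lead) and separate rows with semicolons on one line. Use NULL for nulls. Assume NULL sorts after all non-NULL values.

RIGHT JOIN keeps every row from `tasks`; unmatched rows get NULL for `teams`'s columns.
Matching on a.team_id = b.team_id AND a.region = b.region. A NULL in a compared column never satisfies the condition.
Matched pairs: 0; unmatched b rows kept: 6.

(Deploy, NULL); (Design, NULL); (Plan, NULL); (Review, NULL); (Review, NULL); (NULL, NULL)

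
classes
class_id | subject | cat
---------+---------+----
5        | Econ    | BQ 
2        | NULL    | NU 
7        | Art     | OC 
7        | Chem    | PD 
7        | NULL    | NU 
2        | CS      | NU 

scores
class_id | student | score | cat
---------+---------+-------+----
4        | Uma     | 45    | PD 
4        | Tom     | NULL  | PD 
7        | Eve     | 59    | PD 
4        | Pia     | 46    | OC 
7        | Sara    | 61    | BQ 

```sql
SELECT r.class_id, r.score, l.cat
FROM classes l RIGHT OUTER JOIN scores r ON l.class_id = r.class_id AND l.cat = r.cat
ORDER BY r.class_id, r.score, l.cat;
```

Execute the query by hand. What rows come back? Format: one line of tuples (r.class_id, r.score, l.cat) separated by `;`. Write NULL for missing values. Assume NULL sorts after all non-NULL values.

RIGHT JOIN keeps every row from `scores`; unmatched rows get NULL for `classes`'s columns.
Matching on l.class_id = r.class_id AND l.cat = r.cat.
- l (class_id=5, cat=BQ) has no partner in r.
- l (class_id=2, cat=NU) has no partner in r.
- l (class_id=7, cat=OC) has no partner in r.
- l (class_id=7, cat=PD) pairs with 1 row(s) of r.
- l (class_id=7, cat=NU) has no partner in r.
- l (class_id=2, cat=NU) has no partner in r.
- 4 r row(s) had no l match → kept, l columns NULL.
After projecting and ordering:
r.class_id | r.score | l.cat
4 | 45 | NULL
4 | 46 | NULL
4 | NULL | NULL
7 | 59 | PD
7 | 61 | NULL

(4, 45, NULL); (4, 46, NULL); (4, NULL, NULL); (7, 59, PD); (7, 61, NULL)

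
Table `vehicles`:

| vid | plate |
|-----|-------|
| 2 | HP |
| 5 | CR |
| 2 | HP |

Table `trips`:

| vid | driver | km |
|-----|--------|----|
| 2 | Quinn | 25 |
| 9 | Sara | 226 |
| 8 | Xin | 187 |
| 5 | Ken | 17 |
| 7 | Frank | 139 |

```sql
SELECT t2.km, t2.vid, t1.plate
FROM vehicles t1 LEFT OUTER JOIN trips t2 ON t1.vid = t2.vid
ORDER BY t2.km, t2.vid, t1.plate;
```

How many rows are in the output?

3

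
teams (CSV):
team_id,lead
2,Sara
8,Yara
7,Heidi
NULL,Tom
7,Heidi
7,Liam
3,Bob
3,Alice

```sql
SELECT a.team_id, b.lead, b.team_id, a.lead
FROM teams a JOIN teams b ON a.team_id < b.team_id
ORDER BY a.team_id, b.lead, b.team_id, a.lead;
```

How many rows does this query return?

17

INNER JOIN keeps only pairs where the ON condition holds.
Matching on a.team_id < b.team_id. A NULL in a compared column never satisfies the condition.
Matched pairs: 17.
Total: 17 rows.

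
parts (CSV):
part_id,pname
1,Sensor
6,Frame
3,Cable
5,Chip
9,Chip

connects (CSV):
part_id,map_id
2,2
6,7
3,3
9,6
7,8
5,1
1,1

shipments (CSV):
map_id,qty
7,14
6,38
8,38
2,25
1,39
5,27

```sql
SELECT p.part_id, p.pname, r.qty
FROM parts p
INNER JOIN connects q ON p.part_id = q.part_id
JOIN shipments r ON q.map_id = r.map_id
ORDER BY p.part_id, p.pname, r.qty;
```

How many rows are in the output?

Joins associate left-to-right: parts INNER JOIN connects on part_id gives 5 intermediate row(s).
Then INNER JOIN `shipments r` on map_id: keep only rows whose q.map_id appears in r.
Result: 4 row(s).

4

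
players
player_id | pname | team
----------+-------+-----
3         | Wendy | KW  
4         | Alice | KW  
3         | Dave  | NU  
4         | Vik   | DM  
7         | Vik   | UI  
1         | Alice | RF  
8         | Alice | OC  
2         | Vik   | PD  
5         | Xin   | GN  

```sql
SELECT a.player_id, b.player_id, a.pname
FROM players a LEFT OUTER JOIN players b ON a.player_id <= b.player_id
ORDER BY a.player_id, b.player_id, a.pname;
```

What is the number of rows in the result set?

LEFT JOIN keeps every row from `players a`; unmatched rows get NULL for `players b`'s columns.
Matching on a.player_id <= b.player_id.
Matched pairs: 47; unmatched a rows kept: 0.
Total: 47 rows.

47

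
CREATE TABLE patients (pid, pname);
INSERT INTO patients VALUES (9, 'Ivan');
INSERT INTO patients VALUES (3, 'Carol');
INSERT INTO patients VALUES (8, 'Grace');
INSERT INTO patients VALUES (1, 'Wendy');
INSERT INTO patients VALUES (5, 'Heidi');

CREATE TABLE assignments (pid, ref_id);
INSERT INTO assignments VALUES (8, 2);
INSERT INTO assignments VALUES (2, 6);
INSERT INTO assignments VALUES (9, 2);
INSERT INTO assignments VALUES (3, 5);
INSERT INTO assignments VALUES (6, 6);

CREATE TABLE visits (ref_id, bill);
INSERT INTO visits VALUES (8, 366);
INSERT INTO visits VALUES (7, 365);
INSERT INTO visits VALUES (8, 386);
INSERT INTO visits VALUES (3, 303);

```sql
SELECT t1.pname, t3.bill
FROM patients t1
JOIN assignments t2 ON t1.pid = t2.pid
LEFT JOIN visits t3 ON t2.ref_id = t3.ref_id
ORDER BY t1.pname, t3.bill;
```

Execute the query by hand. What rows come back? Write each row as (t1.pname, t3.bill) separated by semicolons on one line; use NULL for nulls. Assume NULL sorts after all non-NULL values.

Joins associate left-to-right: patients INNER JOIN assignments on pid gives 3 intermediate row(s).
Then LEFT JOIN `visits t3` on ref_id: each of those 3 rows is kept; rows whose t2.ref_id has no match in t3 get NULL for t3's columns.

(Carol, NULL); (Grace, NULL); (Ivan, NULL)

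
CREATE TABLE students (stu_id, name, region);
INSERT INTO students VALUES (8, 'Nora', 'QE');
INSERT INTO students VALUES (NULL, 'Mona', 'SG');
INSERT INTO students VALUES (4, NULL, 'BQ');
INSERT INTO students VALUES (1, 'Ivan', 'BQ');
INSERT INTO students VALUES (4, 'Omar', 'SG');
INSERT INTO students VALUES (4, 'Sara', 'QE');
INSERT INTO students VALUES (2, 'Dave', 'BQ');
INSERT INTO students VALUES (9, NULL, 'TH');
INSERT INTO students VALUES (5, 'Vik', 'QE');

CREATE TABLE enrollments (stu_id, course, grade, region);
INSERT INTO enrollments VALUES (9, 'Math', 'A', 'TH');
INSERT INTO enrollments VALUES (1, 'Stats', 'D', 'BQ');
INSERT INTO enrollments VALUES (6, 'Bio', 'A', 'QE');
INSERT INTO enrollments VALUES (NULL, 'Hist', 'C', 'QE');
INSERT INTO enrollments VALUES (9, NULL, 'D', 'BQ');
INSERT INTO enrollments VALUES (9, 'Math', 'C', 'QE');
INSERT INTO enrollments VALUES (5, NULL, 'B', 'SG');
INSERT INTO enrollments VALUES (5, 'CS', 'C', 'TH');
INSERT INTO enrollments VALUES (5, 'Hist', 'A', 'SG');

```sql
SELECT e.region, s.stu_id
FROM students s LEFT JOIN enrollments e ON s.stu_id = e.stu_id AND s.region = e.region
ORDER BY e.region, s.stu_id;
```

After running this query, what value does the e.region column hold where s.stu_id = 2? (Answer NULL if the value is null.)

NULL

LEFT JOIN keeps every row from `students`; unmatched rows get NULL for `enrollments`'s columns.
Matching on s.stu_id = e.stu_id AND s.region = e.region. A NULL in a compared column never satisfies the condition.
Matched pairs: 2; unmatched s rows kept: 7.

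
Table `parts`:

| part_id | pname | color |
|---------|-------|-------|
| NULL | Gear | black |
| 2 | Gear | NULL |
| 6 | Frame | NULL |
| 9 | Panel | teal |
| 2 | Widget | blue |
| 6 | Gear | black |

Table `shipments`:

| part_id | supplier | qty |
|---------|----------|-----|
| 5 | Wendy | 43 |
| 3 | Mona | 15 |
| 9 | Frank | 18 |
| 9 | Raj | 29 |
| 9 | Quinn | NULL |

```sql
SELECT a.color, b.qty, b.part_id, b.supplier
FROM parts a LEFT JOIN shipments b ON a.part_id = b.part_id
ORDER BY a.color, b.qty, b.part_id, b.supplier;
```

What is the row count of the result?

8

LEFT JOIN keeps every row from `parts`; unmatched rows get NULL for `shipments`'s columns.
Matching on a.part_id = b.part_id. A NULL in a compared column never satisfies the condition.
- a (part_id=NULL) has no partner → padded with NULL.
- a (part_id=2) has no partner → padded with NULL.
- a (part_id=6) has no partner → padded with NULL.
- a (part_id=9) pairs with 3 row(s) of b.
- a (part_id=2) has no partner → padded with NULL.
- a (part_id=6) has no partner → padded with NULL.
Total: 3 matched + 5 padded = 8 rows.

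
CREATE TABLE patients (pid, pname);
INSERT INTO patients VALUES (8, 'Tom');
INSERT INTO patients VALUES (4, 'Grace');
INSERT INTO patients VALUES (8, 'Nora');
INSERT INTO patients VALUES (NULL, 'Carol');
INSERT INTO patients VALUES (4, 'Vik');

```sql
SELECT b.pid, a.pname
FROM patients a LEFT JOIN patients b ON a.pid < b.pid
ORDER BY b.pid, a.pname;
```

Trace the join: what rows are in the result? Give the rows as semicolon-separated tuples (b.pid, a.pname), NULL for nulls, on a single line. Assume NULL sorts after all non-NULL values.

LEFT JOIN keeps every row from `patients a`; unmatched rows get NULL for `patients b`'s columns.
Matching on a.pid < b.pid. A NULL in a compared column never satisfies the condition.
Matched pairs: 4; unmatched a rows kept: 3.

(8, Grace); (8, Grace); (8, Vik); (8, Vik); (NULL, Carol); (NULL, Nora); (NULL, Tom)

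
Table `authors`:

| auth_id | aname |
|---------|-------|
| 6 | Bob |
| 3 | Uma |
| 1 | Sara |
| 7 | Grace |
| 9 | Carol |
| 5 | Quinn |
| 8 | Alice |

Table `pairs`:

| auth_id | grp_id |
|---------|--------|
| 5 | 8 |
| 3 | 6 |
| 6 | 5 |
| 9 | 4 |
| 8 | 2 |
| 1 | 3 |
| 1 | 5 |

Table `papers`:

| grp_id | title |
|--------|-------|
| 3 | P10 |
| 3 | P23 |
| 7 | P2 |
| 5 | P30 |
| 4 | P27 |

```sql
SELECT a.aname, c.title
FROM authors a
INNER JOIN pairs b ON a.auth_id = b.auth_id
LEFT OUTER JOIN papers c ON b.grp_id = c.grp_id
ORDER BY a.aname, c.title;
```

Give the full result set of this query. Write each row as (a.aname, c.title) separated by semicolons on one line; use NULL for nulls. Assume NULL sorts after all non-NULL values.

(Alice, NULL); (Bob, P30); (Carol, P27); (Quinn, NULL); (Sara, P10); (Sara, P23); (Sara, P30); (Uma, NULL)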